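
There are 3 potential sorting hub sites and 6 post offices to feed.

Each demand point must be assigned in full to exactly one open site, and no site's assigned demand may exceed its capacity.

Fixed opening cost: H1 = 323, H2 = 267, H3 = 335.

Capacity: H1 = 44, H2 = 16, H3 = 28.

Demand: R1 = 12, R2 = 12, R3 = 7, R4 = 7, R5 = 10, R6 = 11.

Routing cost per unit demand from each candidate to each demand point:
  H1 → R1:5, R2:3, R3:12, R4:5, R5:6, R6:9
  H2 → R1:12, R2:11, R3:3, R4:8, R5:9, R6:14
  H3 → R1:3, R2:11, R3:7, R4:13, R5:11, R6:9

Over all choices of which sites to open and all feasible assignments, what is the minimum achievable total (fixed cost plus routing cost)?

973

Open {H1, H3}; cheapest assignment that respects the capacities:
  H1 (cap 44, load 40): R2, R4, R5, R6 — cost 12×3 + 7×5 + 10×6 + 11×9 = 230
  H3 (cap 28, load 19): R1, R3 — cost 12×3 + 7×7 = 85
  Shipping 315, fixed 658 → total 973.
  Any other capacity-feasible assignment to {H1, H3} ships for at least 315.
Compare {H1, H2, H3}: its best feasible assignment gives total 1212.
Every other set of open sites that can feasibly serve all demand totals ≥ 1212 even under its best assignment. Minimum: 973.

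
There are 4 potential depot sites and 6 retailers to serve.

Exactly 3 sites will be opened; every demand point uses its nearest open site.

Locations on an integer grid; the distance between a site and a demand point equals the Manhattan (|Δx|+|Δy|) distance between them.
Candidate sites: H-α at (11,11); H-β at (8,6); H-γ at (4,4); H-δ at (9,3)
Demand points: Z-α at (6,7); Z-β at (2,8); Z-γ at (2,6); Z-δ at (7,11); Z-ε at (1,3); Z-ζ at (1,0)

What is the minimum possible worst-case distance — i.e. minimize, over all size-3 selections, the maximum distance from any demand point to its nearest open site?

Open {H-α, H-β, H-γ}.
  Farthest demand point is Z-ζ at distance 7 (to H-γ); all others are ≤ 7.
With {H-α, H-γ, H-δ} the worst case is 7.
With {H-β, H-γ, H-δ} the worst case is 7.
No size-3 selection achieves below 7.

7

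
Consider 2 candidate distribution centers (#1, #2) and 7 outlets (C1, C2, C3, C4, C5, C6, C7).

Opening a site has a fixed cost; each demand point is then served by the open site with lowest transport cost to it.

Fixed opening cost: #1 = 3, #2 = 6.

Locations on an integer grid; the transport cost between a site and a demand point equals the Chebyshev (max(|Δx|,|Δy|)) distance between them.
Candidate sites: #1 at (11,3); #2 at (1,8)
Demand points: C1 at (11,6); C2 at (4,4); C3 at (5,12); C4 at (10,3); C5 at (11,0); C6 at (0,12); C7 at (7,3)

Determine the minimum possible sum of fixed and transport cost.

32

Open {#1, #2}: assign each demand point to its cheapest open site.
  C1→#1 3, C2→#2 4, C3→#2 4, C4→#1 1, C5→#1 3, C6→#2 4, C7→#1 4
  transport cost 23, fixed 9 → total 32.
Compare {#1}: transport cost 38 + fixed 3 = 41.
Compare {#2}: transport cost 47 + fixed 6 = 53.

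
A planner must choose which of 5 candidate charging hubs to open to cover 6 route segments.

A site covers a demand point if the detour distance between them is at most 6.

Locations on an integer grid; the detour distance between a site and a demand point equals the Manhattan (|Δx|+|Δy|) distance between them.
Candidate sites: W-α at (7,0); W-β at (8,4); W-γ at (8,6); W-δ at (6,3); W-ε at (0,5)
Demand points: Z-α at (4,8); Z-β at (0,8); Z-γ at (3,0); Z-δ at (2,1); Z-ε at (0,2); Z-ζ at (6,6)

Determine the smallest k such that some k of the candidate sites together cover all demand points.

Coverage sets (demand points within 6 of each site):
  W-α: {Z-γ, Z-δ}
  W-β: {Z-ζ}
  W-γ: {Z-α, Z-ζ}
  W-δ: {Z-γ, Z-δ, Z-ζ}
  W-ε: {Z-β, Z-δ, Z-ε}
No 2 sites suffice: every size-2 union leaves at least one demand point uncovered.
But {W-α, W-γ, W-ε} covers everything, so the minimum is 3.

3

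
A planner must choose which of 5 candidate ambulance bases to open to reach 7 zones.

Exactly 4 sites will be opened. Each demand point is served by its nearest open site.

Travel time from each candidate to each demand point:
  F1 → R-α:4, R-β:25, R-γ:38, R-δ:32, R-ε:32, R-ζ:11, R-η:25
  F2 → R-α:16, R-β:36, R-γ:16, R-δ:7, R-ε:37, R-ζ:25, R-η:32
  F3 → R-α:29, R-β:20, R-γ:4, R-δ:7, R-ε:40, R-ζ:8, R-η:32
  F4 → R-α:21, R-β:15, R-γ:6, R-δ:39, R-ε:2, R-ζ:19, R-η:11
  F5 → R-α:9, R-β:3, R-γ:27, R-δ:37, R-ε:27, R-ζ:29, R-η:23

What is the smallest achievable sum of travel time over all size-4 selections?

39

Open {F1, F3, F4, F5}.
  R-α→F1 4, R-β→F5 3, R-γ→F3 4, R-δ→F3 7, R-ε→F4 2, R-ζ→F3 8, R-η→F4 11  ⇒ total 39.
Compare {F1, F2, F4, F5}: total 44.
Compare {F2, F3, F4, F5}: total 44.
No size-4 selection does better; minimum is 39.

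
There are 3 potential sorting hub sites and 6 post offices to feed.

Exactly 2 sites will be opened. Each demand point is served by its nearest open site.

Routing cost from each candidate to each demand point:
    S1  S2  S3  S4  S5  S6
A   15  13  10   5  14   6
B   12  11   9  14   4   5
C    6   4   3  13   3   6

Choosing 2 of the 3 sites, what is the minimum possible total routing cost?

27

Open {A, C}.
  S1→C 6, S2→C 4, S3→C 3, S4→A 5, S5→C 3, S6→A 6  ⇒ total 27.
Compare {B, C}: total 34.
Compare {A, B}: total 46.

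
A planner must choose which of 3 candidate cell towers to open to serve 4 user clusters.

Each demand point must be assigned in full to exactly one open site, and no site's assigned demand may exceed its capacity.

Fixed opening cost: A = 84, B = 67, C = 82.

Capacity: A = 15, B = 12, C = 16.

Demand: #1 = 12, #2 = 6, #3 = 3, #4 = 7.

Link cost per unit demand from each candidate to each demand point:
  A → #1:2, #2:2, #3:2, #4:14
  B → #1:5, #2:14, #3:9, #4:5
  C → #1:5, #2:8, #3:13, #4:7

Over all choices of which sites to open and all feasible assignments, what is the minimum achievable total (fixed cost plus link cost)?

Open {A, C}; cheapest assignment that respects the capacities:
  A (cap 15, load 15): #1, #3 — cost 12×2 + 3×2 = 30
  C (cap 16, load 13): #2, #4 — cost 6×8 + 7×7 = 97
  Shipping 127, fixed 166 → total 293.
  Any other capacity-feasible assignment to {A, C} ships for at least 127.
Compare {B, C}: its best feasible assignment gives total 345.
Compare {A, B, C}: its best feasible assignment gives total 346.
Every other set of open sites that can feasibly serve all demand totals ≥ 345 even under its best assignment. Minimum: 293.

293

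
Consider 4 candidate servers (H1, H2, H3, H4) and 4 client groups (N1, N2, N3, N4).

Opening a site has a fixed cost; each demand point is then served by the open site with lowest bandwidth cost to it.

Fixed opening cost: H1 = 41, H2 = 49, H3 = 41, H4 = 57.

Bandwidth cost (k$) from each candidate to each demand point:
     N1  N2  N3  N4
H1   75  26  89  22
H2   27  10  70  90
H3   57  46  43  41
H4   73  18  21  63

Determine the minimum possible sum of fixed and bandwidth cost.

211

Open {H2, H3}: assign each demand point to its cheapest open site.
  N1→H2 27, N2→H2 10, N3→H3 43, N4→H3 41
  bandwidth cost 121, fixed 90 → total 211.
Compare {H1, H2}: bandwidth cost 129 + fixed 90 = 219.
Compare {H2, H4}: bandwidth cost 121 + fixed 106 = 227.
Compare {H1, H2, H4}: bandwidth cost 80 + fixed 147 = 227.
All other subsets cost ≥ 219. Minimum total cost: 211.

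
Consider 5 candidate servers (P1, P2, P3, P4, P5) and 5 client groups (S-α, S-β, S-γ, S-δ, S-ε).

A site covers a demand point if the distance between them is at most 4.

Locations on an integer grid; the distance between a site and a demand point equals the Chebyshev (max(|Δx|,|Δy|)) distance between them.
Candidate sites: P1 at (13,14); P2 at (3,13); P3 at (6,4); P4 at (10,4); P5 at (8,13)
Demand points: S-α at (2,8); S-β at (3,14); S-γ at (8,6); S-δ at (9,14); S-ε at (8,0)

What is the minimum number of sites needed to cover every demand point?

3

Coverage sets (demand points within 4 of each site):
  P1: {S-δ}
  P2: {S-β}
  P3: {S-α, S-γ, S-ε}
  P4: {S-γ, S-ε}
  P5: {S-δ}
No 2 sites suffice: every size-2 union leaves at least one demand point uncovered.
But {P1, P2, P3} covers everything, so the minimum is 3.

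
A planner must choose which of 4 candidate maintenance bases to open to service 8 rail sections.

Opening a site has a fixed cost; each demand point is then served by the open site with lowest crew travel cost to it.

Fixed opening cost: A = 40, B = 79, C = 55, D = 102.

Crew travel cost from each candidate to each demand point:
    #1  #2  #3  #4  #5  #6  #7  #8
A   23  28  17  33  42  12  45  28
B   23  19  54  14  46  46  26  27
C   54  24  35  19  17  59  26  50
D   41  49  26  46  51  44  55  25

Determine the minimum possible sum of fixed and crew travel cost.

Open {A, C}: assign each demand point to its cheapest open site.
  #1→A 23, #2→C 24, #3→A 17, #4→C 19, #5→C 17, #6→A 12, #7→C 26, #8→A 28
  crew travel cost 166, fixed 95 → total 261.
Compare {A}: crew travel cost 228 + fixed 40 = 268.
Compare {A, B}: crew travel cost 180 + fixed 119 = 299.
Compare {A, B, C}: crew travel cost 155 + fixed 174 = 329.
All other subsets cost ≥ 268. Minimum total cost: 261.

261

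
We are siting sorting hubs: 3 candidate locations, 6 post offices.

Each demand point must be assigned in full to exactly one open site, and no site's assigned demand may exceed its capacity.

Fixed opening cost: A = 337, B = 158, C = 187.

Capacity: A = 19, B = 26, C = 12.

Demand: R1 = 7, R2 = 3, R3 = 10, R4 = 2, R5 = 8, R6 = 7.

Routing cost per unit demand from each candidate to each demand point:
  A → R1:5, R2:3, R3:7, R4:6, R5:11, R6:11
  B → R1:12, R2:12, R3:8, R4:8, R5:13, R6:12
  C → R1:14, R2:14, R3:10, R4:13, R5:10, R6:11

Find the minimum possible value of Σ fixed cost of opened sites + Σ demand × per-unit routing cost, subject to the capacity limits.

Open {B, C}; cheapest assignment that respects the capacities:
  B (cap 26, load 26): R1, R3, R4, R6 — cost 7×12 + 10×8 + 2×8 + 7×12 = 264
  C (cap 12, load 11): R2, R5 — cost 3×14 + 8×10 = 122
  Shipping 386, fixed 345 → total 731.
  Any other capacity-feasible assignment to {B, C} ships for at least 386.
Compare {A, B}: its best feasible assignment gives total 807.
Compare {A, B, C}: its best feasible assignment gives total 975.
Every other set of open sites that can feasibly serve all demand totals ≥ 807 even under its best assignment. Minimum: 731.

731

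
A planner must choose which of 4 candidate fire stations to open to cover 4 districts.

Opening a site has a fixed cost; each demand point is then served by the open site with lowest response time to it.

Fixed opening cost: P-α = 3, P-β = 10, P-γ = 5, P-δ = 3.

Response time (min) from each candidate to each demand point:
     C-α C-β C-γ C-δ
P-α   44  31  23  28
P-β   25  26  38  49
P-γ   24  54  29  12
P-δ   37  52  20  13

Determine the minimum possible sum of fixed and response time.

Open {P-β, P-δ}: assign each demand point to its cheapest open site.
  C-α→P-β 25, C-β→P-β 26, C-γ→P-δ 20, C-δ→P-δ 13
  response time 84, fixed 13 → total 97.
Compare {P-α, P-γ}: response time 90 + fixed 8 = 98.
Compare {P-α, P-γ, P-δ}: response time 87 + fixed 11 = 98.
Compare {P-α, P-β, P-δ}: response time 84 + fixed 16 = 100.
All other subsets cost ≥ 98. Minimum total cost: 97.

97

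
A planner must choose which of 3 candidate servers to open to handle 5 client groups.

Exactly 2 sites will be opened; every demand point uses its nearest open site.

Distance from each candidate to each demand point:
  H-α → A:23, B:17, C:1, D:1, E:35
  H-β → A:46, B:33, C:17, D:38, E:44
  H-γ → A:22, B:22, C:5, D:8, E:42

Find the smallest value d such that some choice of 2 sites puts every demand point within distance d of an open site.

Open {H-α, H-β}.
  Farthest demand point is E at distance 35 (to H-α); all others are ≤ 35.
With {H-α, H-γ} the worst case is 35.
With {H-β, H-γ} the worst case is 42.
No size-2 selection achieves below 35.

35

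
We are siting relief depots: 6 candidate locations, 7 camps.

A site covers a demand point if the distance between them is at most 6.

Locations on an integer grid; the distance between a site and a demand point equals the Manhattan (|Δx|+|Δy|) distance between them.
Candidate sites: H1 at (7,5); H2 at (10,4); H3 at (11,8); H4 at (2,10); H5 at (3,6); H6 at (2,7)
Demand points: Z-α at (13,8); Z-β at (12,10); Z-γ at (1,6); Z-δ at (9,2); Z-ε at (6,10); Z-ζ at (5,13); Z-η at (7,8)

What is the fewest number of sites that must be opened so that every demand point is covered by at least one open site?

3

Coverage sets (demand points within 6 of each site):
  H1: {Z-δ, Z-ε, Z-η}
  H2: {Z-δ}
  H3: {Z-α, Z-β, Z-η}
  H4: {Z-γ, Z-ε, Z-ζ}
  H5: {Z-γ, Z-η}
  H6: {Z-γ, Z-η}
No 2 sites suffice: every size-2 union leaves at least one demand point uncovered.
But {H1, H3, H4} covers everything, so the minimum is 3.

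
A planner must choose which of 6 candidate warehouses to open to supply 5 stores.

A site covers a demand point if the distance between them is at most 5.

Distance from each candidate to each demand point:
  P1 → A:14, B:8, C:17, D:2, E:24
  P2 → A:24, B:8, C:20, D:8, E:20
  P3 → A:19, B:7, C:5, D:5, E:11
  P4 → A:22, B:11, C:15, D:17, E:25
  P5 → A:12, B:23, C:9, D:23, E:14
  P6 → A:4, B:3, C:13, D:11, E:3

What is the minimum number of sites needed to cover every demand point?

2

Coverage sets (demand points within 5 of each site):
  P1: {D}
  P2: {}
  P3: {C, D}
  P4: {}
  P5: {}
  P6: {A, B, E}
No single site covers all 5 demand points.
But {P3, P6} covers everything, so the minimum is 2.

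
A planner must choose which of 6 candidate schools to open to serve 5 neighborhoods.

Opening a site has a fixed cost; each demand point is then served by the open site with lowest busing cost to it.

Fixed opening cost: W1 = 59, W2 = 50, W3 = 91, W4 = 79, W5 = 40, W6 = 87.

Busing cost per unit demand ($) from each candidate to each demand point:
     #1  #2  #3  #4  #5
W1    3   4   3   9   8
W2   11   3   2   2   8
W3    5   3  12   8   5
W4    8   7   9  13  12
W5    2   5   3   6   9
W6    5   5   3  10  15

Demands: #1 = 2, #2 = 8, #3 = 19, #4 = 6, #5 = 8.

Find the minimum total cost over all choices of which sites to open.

Open {W2}: assign each demand point to its cheapest open site.
  #1→W2 2×11=22, #2→W2 8×3=24, #3→W2 19×2=38, #4→W2 6×2=12, #5→W2 8×8=64
  busing cost 160, fixed 50 → total 210.
Compare {W2, W5}: busing cost 142 + fixed 90 = 232.
Compare {W5}: busing cost 209 + fixed 40 = 249.
Compare {W1, W2}: busing cost 144 + fixed 109 = 253.
All other subsets cost ≥ 232. Minimum total cost: 210.

210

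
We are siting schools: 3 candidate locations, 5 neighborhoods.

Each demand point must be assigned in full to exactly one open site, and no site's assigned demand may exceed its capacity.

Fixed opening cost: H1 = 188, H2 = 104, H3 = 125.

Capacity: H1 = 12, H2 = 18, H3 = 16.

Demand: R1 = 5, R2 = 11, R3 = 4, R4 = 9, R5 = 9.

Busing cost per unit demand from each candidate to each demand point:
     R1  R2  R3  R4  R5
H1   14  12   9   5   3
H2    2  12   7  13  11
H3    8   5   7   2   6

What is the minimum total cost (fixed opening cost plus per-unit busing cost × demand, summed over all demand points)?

Open {H1, H2, H3}; cheapest assignment that respects the capacities:
  H1 (cap 12, load 9): R5 — cost 9×3 = 27
  H2 (cap 18, load 16): R1, R2 — cost 5×2 + 11×12 = 142
  H3 (cap 16, load 13): R3, R4 — cost 4×7 + 9×2 = 46
  Shipping 215, fixed 417 → total 632.
  Any other capacity-feasible assignment to {H1, H2, H3} ships for at least 215.
Total demand is 38 and no other set of sites has combined capacity ≥ 38, so {H1, H2, H3} is the only feasible choice of open sites. Minimum: 632.

632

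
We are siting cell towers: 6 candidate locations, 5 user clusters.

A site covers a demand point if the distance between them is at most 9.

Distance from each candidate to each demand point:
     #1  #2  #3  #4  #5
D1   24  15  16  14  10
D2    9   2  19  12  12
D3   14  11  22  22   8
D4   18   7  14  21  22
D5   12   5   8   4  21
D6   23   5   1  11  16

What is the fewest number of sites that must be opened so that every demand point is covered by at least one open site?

Coverage sets (demand points within 9 of each site):
  D1: {}
  D2: {#1, #2}
  D3: {#5}
  D4: {#2}
  D5: {#2, #3, #4}
  D6: {#2, #3}
No 2 sites suffice: every size-2 union leaves at least one demand point uncovered.
But {D2, D3, D5} covers everything, so the minimum is 3.

3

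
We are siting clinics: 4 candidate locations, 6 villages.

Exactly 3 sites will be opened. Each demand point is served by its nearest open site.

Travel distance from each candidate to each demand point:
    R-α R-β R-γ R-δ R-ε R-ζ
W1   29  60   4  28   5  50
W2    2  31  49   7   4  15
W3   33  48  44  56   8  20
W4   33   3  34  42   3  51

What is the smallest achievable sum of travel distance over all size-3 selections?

Open {W1, W2, W4}.
  R-α→W2 2, R-β→W4 3, R-γ→W1 4, R-δ→W2 7, R-ε→W4 3, R-ζ→W2 15  ⇒ total 34.
Compare {W1, W2, W3}: total 63.
Compare {W2, W3, W4}: total 64.
No size-3 selection does better; minimum is 34.

34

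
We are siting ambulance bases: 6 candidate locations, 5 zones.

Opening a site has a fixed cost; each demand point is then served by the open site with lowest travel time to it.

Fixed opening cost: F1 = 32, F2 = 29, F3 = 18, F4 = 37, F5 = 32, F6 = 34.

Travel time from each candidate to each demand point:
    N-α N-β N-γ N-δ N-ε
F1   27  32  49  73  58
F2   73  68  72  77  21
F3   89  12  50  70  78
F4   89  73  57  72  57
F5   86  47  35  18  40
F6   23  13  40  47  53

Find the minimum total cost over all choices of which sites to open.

Open {F5, F6}: assign each demand point to its cheapest open site.
  N-α→F6 23, N-β→F6 13, N-γ→F5 35, N-δ→F5 18, N-ε→F5 40
  travel time 129, fixed 66 → total 195.
Compare {F2, F5, F6}: travel time 110 + fixed 95 = 205.
Compare {F2, F6}: travel time 144 + fixed 63 = 207.
Compare {F6}: travel time 176 + fixed 34 = 210.
All other subsets cost ≥ 205. Minimum total cost: 195.

195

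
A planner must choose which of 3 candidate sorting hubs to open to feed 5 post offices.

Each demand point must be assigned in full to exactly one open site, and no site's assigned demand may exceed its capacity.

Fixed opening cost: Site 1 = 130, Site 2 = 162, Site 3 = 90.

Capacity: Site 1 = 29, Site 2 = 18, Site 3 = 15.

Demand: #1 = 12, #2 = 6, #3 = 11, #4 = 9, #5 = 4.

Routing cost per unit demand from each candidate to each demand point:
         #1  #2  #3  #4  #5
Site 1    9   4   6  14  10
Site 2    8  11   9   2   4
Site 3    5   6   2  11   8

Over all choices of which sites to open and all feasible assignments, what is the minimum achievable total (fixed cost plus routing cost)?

524

Open {Site 1, Site 2}; cheapest assignment that respects the capacities:
  Site 1 (cap 29, load 29): #1, #2, #3 — cost 12×9 + 6×4 + 11×6 = 198
  Site 2 (cap 18, load 13): #4, #5 — cost 9×2 + 4×4 = 34
  Shipping 232, fixed 292 → total 524.
  Any other capacity-feasible assignment to {Site 1, Site 2} ships for at least 232.
Compare {Site 1, Site 3}: its best feasible assignment gives total 532.
Compare {Site 1, Site 2, Site 3}: its best feasible assignment gives total 566.
Every other set of open sites that can feasibly serve all demand totals ≥ 532 even under its best assignment. Minimum: 524.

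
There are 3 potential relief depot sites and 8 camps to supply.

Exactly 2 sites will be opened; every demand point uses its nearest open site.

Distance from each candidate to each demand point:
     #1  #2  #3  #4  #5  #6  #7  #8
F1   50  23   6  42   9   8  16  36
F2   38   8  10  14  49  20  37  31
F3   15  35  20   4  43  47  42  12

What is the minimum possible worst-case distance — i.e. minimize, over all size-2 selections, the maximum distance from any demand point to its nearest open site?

Open {F1, F3}.
  Farthest demand point is #2 at distance 23 (to F1); all others are ≤ 23.
With {F1, F2} the worst case is 38.
With {F2, F3} the worst case is 43.
No size-2 selection achieves below 23.

23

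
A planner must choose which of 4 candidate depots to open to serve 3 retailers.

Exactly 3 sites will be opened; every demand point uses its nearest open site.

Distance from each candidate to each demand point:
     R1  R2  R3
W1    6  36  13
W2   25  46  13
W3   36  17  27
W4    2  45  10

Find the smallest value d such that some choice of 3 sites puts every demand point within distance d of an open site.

17

Open {W1, W2, W3}.
  Farthest demand point is R2 at distance 17 (to W3); all others are ≤ 17.
With {W1, W3, W4} the worst case is 17.
With {W2, W3, W4} the worst case is 17.
No size-3 selection achieves below 17.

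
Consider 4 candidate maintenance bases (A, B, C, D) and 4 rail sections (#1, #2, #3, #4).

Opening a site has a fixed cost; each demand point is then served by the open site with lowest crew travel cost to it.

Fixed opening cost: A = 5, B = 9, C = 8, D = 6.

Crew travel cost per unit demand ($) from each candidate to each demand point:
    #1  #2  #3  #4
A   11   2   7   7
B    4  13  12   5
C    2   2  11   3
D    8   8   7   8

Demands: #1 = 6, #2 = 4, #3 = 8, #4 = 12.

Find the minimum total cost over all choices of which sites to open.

Open {A, C}: assign each demand point to its cheapest open site.
  #1→C 6×2=12, #2→A 4×2=8, #3→A 8×7=56, #4→C 12×3=36
  crew travel cost 112, fixed 13 → total 125.
Compare {C, D}: crew travel cost 112 + fixed 14 = 126.
Compare {A, C, D}: crew travel cost 112 + fixed 19 = 131.
Compare {A, B, C}: crew travel cost 112 + fixed 22 = 134.
All other subsets cost ≥ 126. Minimum total cost: 125.

125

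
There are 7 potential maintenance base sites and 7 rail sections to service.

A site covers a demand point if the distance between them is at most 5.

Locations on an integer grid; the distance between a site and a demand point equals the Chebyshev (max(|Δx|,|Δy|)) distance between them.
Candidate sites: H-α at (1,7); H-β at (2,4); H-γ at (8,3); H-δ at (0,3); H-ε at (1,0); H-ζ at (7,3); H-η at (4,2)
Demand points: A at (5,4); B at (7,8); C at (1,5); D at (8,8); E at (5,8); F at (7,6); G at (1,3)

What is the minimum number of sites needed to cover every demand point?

Coverage sets (demand points within 5 of each site):
  H-α: {A, C, E, G}
  H-β: {A, B, C, E, F, G}
  H-γ: {A, B, D, E, F}
  H-δ: {A, C, E, G}
  H-ε: {A, C, G}
  H-ζ: {A, B, D, E, F}
  H-η: {A, C, F, G}
No single site covers all 7 demand points.
But {H-α, H-γ} covers everything, so the minimum is 2.

2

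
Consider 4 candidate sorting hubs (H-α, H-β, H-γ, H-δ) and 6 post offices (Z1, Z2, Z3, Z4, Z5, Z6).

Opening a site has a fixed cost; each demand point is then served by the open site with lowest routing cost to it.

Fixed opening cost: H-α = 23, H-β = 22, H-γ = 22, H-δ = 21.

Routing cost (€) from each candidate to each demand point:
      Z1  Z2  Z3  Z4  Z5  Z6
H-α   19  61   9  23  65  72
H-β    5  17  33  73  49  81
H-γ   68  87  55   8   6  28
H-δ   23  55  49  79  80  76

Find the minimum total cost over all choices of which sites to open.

Open {H-α, H-β, H-γ}: assign each demand point to its cheapest open site.
  Z1→H-β 5, Z2→H-β 17, Z3→H-α 9, Z4→H-γ 8, Z5→H-γ 6, Z6→H-γ 28
  routing cost 73, fixed 67 → total 140.
Compare {H-β, H-γ}: routing cost 97 + fixed 44 = 141.
Compare {H-α, H-β, H-γ, H-δ}: routing cost 73 + fixed 88 = 161.
Compare {H-β, H-γ, H-δ}: routing cost 97 + fixed 65 = 162.
All other subsets cost ≥ 141. Minimum total cost: 140.

140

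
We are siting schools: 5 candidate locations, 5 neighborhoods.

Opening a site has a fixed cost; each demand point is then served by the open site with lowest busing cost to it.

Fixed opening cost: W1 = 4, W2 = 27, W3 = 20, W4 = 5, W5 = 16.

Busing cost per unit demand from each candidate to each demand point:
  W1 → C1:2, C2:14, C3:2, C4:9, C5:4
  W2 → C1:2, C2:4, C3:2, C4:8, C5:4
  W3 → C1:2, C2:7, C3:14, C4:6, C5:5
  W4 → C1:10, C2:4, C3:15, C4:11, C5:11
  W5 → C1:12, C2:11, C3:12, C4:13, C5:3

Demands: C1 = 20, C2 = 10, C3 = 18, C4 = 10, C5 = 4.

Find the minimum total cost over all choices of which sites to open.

Open {W1, W3, W4}: assign each demand point to its cheapest open site.
  C1→W1 20×2=40, C2→W4 10×4=40, C3→W1 18×2=36, C4→W3 10×6=60, C5→W1 4×4=16
  busing cost 192, fixed 29 → total 221.
Compare {W1, W4}: busing cost 222 + fixed 9 = 231.
Compare {W1, W3, W4, W5}: busing cost 188 + fixed 45 = 233.
Compare {W2}: busing cost 212 + fixed 27 = 239.
All other subsets cost ≥ 231. Minimum total cost: 221.

221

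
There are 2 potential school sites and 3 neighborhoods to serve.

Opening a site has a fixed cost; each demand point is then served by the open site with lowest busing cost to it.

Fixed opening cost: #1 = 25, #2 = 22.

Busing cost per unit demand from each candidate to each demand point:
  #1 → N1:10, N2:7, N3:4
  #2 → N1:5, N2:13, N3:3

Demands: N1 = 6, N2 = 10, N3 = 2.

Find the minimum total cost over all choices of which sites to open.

Open {#1, #2}: assign each demand point to its cheapest open site.
  N1→#2 6×5=30, N2→#1 10×7=70, N3→#2 2×3=6
  busing cost 106, fixed 47 → total 153.
Compare {#1}: busing cost 138 + fixed 25 = 163.
Compare {#2}: busing cost 166 + fixed 22 = 188.

153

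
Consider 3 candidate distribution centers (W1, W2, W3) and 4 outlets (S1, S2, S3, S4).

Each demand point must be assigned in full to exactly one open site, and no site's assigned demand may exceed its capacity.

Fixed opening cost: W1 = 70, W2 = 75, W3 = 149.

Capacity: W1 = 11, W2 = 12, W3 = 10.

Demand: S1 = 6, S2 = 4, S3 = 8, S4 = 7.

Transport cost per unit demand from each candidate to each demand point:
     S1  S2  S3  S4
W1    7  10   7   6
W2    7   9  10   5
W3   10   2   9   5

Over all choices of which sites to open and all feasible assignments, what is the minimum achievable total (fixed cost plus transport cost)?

453

Open {W1, W2, W3}; cheapest assignment that respects the capacities:
  W1 (cap 11, load 8): S3 — cost 8×7 = 56
  W2 (cap 12, load 7): S4 — cost 7×5 = 35
  W3 (cap 10, load 10): S1, S2 — cost 6×10 + 4×2 = 68
  Shipping 159, fixed 294 → total 453.
  Any other capacity-feasible assignment to {W1, W2, W3} ships for at least 159.
Total demand is 25 and no other set of sites has combined capacity ≥ 25, so {W1, W2, W3} is the only feasible choice of open sites. Minimum: 453.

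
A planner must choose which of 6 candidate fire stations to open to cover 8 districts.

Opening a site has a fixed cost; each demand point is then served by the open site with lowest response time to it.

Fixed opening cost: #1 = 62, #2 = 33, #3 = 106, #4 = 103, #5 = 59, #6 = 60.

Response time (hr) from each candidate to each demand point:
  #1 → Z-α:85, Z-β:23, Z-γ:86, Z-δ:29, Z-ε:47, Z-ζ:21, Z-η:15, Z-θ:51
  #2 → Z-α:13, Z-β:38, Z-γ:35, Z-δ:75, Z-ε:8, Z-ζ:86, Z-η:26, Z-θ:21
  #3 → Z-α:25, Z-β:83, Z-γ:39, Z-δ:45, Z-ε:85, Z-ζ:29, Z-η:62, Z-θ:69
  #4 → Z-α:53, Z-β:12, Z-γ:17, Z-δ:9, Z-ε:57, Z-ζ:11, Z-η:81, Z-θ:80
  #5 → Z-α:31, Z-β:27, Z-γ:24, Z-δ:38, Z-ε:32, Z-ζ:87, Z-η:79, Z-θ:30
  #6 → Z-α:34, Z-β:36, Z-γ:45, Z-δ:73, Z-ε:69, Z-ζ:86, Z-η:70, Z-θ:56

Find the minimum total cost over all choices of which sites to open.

Open {#2, #4}: assign each demand point to its cheapest open site.
  Z-α→#2 13, Z-β→#4 12, Z-γ→#4 17, Z-δ→#4 9, Z-ε→#2 8, Z-ζ→#4 11, Z-η→#2 26, Z-θ→#2 21
  response time 117, fixed 136 → total 253.
Compare {#1, #2}: response time 165 + fixed 95 = 260.
Compare {#1, #2, #4}: response time 106 + fixed 198 = 304.
Compare {#1, #2, #5}: response time 154 + fixed 154 = 308.
All other subsets cost ≥ 260. Minimum total cost: 253.

253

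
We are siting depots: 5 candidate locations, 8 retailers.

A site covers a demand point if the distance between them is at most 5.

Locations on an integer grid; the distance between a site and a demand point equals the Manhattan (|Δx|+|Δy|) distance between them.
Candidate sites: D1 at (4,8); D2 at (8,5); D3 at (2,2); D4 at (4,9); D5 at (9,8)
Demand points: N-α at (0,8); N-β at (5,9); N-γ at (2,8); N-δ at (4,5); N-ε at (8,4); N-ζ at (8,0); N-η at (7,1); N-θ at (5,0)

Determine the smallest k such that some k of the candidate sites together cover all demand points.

3

Coverage sets (demand points within 5 of each site):
  D1: {N-α, N-β, N-γ, N-δ}
  D2: {N-δ, N-ε, N-ζ, N-η}
  D3: {N-δ, N-θ}
  D4: {N-α, N-β, N-γ, N-δ}
  D5: {N-β, N-ε}
No 2 sites suffice: every size-2 union leaves at least one demand point uncovered.
But {D1, D2, D3} covers everything, so the minimum is 3.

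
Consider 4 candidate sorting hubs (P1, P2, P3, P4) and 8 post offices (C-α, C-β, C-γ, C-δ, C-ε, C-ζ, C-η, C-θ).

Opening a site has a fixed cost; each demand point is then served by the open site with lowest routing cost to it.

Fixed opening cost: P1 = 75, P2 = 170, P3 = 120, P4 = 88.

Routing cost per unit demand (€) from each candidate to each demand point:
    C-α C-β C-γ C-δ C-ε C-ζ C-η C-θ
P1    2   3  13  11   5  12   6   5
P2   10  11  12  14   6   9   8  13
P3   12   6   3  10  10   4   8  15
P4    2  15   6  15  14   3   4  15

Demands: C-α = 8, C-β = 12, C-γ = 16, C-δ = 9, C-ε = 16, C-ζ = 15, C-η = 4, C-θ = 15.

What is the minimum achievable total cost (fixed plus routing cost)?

624

Open {P1, P3}: assign each demand point to its cheapest open site.
  C-α→P1 8×2=16, C-β→P1 12×3=36, C-γ→P3 16×3=48, C-δ→P3 9×10=90, C-ε→P1 16×5=80, C-ζ→P3 15×4=60, C-η→P1 4×6=24, C-θ→P1 15×5=75
  routing cost 429, fixed 195 → total 624.
Compare {P1, P4}: routing cost 463 + fixed 163 = 626.
Compare {P1, P3, P4}: routing cost 406 + fixed 283 = 689.
Compare {P1}: routing cost 718 + fixed 75 = 793.
All other subsets cost ≥ 626. Minimum total cost: 624.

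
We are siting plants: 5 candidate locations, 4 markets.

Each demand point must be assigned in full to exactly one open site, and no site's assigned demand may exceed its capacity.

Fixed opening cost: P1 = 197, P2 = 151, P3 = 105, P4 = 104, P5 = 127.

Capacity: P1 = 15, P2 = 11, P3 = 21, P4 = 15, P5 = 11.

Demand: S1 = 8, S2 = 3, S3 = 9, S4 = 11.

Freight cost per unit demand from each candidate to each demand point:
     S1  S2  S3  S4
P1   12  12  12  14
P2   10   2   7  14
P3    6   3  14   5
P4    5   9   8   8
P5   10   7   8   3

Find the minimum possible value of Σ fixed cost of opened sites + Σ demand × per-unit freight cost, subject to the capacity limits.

Open {P3, P4}; cheapest assignment that respects the capacities:
  P3 (cap 21, load 19): S1, S4 — cost 8×6 + 11×5 = 103
  P4 (cap 15, load 12): S2, S3 — cost 3×9 + 9×8 = 99
  Shipping 202, fixed 209 → total 411.
  Any other capacity-feasible assignment to {P3, P4} ships for at least 202.
Compare {P3, P5}: its best feasible assignment gives total 448.
Compare {P3, P4, P5}: its best feasible assignment gives total 498.
Every other set of open sites that can feasibly serve all demand totals ≥ 448 even under its best assignment. Minimum: 411.

411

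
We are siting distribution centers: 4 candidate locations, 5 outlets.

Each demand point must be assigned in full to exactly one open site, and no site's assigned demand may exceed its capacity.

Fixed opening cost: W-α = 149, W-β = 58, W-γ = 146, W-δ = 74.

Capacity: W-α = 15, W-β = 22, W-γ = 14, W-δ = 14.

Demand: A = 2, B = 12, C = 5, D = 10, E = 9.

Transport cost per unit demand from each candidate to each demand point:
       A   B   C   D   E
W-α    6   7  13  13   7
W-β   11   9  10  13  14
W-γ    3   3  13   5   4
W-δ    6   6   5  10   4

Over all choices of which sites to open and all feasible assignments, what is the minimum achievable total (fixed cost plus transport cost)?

Open {W-β, W-γ, W-δ}; cheapest assignment that respects the capacities:
  W-β (cap 22, load 12): B — cost 12×9 = 108
  W-γ (cap 14, load 12): A, D — cost 2×3 + 10×5 = 56
  W-δ (cap 14, load 14): C, E — cost 5×5 + 9×4 = 61
  Shipping 225, fixed 278 → total 503.
  Any other capacity-feasible assignment to {W-β, W-γ, W-δ} ships for at least 225.
Compare {W-α, W-β, W-δ}: its best feasible assignment gives total 568.
Compare {W-α, W-γ, W-δ}: its best feasible assignment gives total 570.
Every other set of open sites that can feasibly serve all demand totals ≥ 568 even under its best assignment. Minimum: 503.

503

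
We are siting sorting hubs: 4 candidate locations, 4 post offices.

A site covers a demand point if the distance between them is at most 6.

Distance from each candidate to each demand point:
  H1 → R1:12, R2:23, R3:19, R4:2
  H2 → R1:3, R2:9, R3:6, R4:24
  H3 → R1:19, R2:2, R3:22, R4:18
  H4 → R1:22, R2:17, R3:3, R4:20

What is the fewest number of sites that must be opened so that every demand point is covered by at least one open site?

3

Coverage sets (demand points within 6 of each site):
  H1: {R4}
  H2: {R1, R3}
  H3: {R2}
  H4: {R3}
No 2 sites suffice: every size-2 union leaves at least one demand point uncovered.
But {H1, H2, H3} covers everything, so the minimum is 3.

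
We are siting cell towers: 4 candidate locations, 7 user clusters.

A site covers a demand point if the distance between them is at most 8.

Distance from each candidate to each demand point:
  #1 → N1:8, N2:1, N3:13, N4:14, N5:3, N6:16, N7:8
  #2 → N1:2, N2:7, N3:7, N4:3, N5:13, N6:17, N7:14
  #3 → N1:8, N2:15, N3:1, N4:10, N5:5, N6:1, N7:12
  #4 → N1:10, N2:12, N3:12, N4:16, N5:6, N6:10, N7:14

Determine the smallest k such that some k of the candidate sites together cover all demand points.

3

Coverage sets (demand points within 8 of each site):
  #1: {N1, N2, N5, N7}
  #2: {N1, N2, N3, N4}
  #3: {N1, N3, N5, N6}
  #4: {N5}
No 2 sites suffice: every size-2 union leaves at least one demand point uncovered.
But {#1, #2, #3} covers everything, so the minimum is 3.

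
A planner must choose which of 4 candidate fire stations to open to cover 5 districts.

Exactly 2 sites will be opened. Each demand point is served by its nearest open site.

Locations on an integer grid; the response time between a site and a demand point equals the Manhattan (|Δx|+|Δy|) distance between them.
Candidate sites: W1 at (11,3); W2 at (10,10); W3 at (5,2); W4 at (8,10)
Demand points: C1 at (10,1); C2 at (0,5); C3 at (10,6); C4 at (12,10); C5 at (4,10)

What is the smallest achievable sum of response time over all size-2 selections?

Open {W2, W3}.
  C1→W3 6, C2→W3 8, C3→W2 4, C4→W2 2, C5→W2 6  ⇒ total 26.
Compare {W1, W2}: total 28.
Compare {W1, W4}: total 28.
No size-2 selection does better; minimum is 26.

26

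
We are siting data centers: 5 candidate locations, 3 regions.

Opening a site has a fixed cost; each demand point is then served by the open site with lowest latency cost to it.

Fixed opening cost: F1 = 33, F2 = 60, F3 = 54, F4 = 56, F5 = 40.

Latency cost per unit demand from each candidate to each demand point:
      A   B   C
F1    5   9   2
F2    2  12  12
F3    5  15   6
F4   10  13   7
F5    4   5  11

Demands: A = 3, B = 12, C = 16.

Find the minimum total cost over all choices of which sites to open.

177

Open {F1, F5}: assign each demand point to its cheapest open site.
  A→F5 3×4=12, B→F5 12×5=60, C→F1 16×2=32
  latency cost 104, fixed 73 → total 177.
Compare {F1}: latency cost 155 + fixed 33 = 188.
Compare {F1, F2, F5}: latency cost 98 + fixed 133 = 231.
Compare {F1, F3, F5}: latency cost 104 + fixed 127 = 231.
All other subsets cost ≥ 188. Minimum total cost: 177.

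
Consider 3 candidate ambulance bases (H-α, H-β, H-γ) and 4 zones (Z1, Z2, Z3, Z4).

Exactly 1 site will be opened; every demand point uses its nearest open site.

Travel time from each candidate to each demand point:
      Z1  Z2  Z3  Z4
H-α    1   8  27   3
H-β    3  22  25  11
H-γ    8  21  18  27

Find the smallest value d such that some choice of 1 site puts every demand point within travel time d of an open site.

25

Open {H-β}.
  Farthest demand point is Z3 at travel time 25 (to H-β); all others are ≤ 25.
With {H-α} the worst case is 27.
With {H-γ} the worst case is 27.
No size-1 selection achieves below 25.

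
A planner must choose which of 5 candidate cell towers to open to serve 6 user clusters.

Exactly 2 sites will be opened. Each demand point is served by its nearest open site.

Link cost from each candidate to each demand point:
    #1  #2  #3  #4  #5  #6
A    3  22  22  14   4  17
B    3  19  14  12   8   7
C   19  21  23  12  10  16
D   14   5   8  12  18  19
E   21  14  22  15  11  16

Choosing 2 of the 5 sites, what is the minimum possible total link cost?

Open {B, D}.
  #1→B 3, #2→D 5, #3→D 8, #4→B 12, #5→B 8, #6→B 7  ⇒ total 43.
Compare {A, D}: total 49.
Compare {B, E}: total 58.
No size-2 selection does better; minimum is 43.

43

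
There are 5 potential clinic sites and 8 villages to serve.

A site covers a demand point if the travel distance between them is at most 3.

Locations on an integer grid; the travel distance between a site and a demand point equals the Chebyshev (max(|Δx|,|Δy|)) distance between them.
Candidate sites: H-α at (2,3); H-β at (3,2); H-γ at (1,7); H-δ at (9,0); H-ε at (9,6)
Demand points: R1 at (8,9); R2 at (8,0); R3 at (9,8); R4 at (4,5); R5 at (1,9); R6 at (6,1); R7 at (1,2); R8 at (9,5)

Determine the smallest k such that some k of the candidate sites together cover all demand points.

Coverage sets (demand points within 3 of each site):
  H-α: {R4, R7}
  H-β: {R4, R6, R7}
  H-γ: {R4, R5}
  H-δ: {R2, R6}
  H-ε: {R1, R3, R8}
No 3 sites suffice: every size-3 union leaves at least one demand point uncovered.
But {H-α, H-γ, H-δ, H-ε} covers everything, so the minimum is 4.

4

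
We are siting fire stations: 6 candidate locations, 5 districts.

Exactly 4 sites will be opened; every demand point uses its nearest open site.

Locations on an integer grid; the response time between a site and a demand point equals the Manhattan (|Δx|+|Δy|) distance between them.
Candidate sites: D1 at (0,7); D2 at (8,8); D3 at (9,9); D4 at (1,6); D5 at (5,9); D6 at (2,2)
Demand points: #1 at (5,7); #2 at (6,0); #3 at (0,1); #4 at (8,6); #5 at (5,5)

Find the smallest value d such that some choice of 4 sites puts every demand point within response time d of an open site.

Open {D1, D2, D3, D6}.
  Farthest demand point is #2 at response time 6 (to D6); all others are ≤ 6.
With {D1, D2, D4, D6} the worst case is 6.
With {D1, D2, D5, D6} the worst case is 6.
No size-4 selection achieves below 6.

6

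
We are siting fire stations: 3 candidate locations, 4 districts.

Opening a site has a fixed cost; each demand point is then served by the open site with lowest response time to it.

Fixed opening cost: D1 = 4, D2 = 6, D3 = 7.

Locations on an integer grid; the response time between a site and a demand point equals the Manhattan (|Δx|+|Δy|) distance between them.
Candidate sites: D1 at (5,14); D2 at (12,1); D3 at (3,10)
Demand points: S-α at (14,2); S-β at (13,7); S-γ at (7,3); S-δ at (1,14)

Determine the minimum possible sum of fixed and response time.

Open {D1, D2}: assign each demand point to its cheapest open site.
  S-α→D2 3, S-β→D2 7, S-γ→D2 7, S-δ→D1 4
  response time 21, fixed 10 → total 31.
Compare {D2, D3}: response time 23 + fixed 13 = 36.
Compare {D1, D2, D3}: response time 21 + fixed 17 = 38.
Compare {D2}: response time 41 + fixed 6 = 47.
All other subsets cost ≥ 36. Minimum total cost: 31.

31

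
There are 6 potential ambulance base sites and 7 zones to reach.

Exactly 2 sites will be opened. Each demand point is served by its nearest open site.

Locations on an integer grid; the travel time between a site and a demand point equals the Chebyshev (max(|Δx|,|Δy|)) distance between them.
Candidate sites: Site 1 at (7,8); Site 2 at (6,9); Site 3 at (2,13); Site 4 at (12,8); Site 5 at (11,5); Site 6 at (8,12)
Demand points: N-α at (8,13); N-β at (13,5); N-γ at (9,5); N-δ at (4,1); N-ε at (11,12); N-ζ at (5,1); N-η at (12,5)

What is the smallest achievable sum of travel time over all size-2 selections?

22

Open {Site 5, Site 6}.
  N-α→Site 6 1, N-β→Site 5 2, N-γ→Site 5 2, N-δ→Site 5 7, N-ε→Site 6 3, N-ζ→Site 5 6, N-η→Site 5 1  ⇒ total 22.
Compare {Site 1, Site 5}: total 27.
Compare {Site 2, Site 5}: total 27.
No size-2 selection does better; minimum is 22.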